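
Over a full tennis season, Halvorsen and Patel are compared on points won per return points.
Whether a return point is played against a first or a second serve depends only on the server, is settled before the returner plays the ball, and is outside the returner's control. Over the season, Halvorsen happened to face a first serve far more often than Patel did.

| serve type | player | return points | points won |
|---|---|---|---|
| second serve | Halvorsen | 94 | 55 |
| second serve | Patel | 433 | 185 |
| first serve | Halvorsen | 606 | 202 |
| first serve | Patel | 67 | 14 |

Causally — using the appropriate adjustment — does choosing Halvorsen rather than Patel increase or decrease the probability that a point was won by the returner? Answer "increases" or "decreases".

increases

Nothing the player does changes serve type; the imbalance is an allocation artefact. With serve type also predicting the outcome, the pooled figure is confounded, and the within-stratum comparison is the causal one.
Within each level — second serve: 58.5% vs 42.7%; first serve: 33.3% vs 20.9% — Halvorsen is higher every time.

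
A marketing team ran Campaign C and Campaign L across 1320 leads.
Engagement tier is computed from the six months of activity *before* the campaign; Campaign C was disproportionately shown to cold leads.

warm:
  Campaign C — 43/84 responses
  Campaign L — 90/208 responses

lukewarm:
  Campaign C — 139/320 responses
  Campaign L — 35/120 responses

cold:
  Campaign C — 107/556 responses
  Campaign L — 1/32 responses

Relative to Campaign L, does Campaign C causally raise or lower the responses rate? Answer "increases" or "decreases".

Engagement tier differs across campaigns for reasons unrelated to any effect of the campaign itself, and it separately predicts the outcome — a classic confounder. We must compare within engagement tier levels.
Within each level — warm: 51.2% vs 43.3%; lukewarm: 43.4% vs 29.2%; cold: 19.2% vs 3.1% — Campaign C is higher every time.

increases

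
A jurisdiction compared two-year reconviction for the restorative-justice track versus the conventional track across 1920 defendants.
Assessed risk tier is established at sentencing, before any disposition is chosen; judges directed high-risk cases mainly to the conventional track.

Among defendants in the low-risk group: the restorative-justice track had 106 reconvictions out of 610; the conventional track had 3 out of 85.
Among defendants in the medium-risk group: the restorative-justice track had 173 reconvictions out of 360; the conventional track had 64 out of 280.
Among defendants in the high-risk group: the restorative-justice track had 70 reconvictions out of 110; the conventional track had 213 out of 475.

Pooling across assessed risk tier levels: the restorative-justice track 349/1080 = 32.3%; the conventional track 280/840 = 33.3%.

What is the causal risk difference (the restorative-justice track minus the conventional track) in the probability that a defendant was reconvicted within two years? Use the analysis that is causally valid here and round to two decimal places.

The assessed risk tier-specific comparison favours the conventional track throughout, but the pooled figures favour the restorative-justice track. The question is whether to condition on assessed risk tier.
Nothing the disposition does changes assessed risk tier; the imbalance is an allocation artefact. With assessed risk tier also predicting the outcome, the pooled figure is confounded, and the within-stratum comparison is the causal one.
Adjusting over the population distribution of assessed risk tier: 0.362·(0.174−0.035) + 0.333·(0.481−0.229) + 0.305·(0.636−0.448) = +0.191.

+0.19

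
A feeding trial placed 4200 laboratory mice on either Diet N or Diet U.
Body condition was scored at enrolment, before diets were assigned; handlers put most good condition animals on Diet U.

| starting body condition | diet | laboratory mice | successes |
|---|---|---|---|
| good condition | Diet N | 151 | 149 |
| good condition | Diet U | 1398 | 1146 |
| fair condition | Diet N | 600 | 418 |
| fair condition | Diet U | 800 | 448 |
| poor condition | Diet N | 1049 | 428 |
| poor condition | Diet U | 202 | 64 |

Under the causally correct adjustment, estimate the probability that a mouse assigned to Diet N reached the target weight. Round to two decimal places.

0.72

Within every starting body condition level Diet N has the higher rate, yet pooled Diet U does — Simpson's reversal.
Starting body condition satisfies the back-door criterion: it is not a descendant of the diet, and it blocks the spurious path from diet to outcome. Adjusting for it (i.e., using the within-starting body condition rates) gives the causal effect.
Standardising Diet N to the population starting body condition mix: 0.369·149/151 + 0.333·418/600 + 0.298·428/1049 = 0.718.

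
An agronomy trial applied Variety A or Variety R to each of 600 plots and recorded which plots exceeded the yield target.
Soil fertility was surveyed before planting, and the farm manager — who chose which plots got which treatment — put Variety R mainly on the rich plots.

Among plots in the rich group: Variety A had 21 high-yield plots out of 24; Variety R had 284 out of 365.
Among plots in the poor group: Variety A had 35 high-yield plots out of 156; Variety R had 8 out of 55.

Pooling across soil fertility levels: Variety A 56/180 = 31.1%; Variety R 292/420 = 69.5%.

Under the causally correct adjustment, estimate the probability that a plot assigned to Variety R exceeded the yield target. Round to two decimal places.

Nothing the variety does changes soil fertility; the imbalance is an allocation artefact. With soil fertility also predicting the outcome, the pooled figure is confounded, and the within-stratum comparison is the causal one.
Standardising Variety R to the population soil fertility mix: 0.648·284/365 + 0.352·8/55 = 0.556.

0.56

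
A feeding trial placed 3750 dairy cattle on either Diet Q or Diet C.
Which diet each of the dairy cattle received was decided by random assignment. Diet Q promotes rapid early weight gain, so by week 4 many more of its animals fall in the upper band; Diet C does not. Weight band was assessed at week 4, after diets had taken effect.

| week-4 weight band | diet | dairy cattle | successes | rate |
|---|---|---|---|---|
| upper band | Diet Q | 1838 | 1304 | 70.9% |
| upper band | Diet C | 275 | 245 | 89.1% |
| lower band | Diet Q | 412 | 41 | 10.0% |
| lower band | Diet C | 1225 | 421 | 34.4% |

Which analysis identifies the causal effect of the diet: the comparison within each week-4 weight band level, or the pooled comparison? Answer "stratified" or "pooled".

Week-4 weight band is recorded after the diet and is itself shifted by it — it sits on the causal path from diet to outcome. Conditioning on a mediator would strip out part of the effect we want; the pooled comparison gives the total causal effect.
Pooled: Diet Q 59.8% vs Diet C 44.4%; Diet Q is higher overall.

pooled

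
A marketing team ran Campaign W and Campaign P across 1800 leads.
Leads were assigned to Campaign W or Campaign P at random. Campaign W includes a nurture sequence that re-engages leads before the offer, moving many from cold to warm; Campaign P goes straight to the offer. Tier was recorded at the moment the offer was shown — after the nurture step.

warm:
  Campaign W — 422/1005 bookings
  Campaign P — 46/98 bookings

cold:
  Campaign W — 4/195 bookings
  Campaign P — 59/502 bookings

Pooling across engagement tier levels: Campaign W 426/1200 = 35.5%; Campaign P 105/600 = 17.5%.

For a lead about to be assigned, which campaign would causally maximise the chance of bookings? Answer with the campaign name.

The stratified and pooled comparisons disagree (Campaign P wins within each engagement tier; Campaign W wins overall), so the answer turns on the causal role of engagement tier.
Engagement tier here is a post-treatment variable shaped by the campaign; conditioning on it would introduce bias rather than remove it. The overall comparison is the causal one.
Pooled: Campaign W 35.5% vs Campaign P 17.5%; Campaign W is higher overall.

Campaign W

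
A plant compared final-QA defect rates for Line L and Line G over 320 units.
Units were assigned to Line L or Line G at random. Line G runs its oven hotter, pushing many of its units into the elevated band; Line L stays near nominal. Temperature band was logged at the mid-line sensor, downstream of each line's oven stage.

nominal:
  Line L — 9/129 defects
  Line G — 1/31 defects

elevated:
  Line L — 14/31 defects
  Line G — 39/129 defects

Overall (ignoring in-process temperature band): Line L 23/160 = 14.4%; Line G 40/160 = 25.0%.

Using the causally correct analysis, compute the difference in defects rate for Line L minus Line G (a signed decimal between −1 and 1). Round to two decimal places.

-0.11

In-process temperature band is recorded after the line and is itself shifted by it — it sits on the causal path from line to outcome. Conditioning on a mediator would strip out part of the effect we want; the pooled comparison gives the total causal effect.
The causal difference is the pooled difference: 0.144 − 0.250 = -0.106.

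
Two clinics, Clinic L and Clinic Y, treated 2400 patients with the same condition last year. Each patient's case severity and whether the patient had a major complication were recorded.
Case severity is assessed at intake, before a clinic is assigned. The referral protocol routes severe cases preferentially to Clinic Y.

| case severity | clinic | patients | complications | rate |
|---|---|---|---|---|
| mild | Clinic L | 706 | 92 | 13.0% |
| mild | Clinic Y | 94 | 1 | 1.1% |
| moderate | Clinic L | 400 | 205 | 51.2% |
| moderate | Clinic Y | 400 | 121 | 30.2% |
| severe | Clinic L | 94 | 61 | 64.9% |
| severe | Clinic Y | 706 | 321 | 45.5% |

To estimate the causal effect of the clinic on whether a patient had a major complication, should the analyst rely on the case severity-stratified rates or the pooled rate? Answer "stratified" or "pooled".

stratified

Clinic Y is lower inside every case severity stratum but Clinic L is lower in aggregate. Whether to stratify depends on how case severity relates to the clinic.
Nothing the clinic does changes case severity; the imbalance is an allocation artefact. With case severity also predicting the outcome, the pooled figure is confounded, and the within-stratum comparison is the causal one.
Within each level — mild: 13.0% vs 1.1%; moderate: 51.2% vs 30.2%; severe: 64.9% vs 45.5% — Clinic Y is lower every time.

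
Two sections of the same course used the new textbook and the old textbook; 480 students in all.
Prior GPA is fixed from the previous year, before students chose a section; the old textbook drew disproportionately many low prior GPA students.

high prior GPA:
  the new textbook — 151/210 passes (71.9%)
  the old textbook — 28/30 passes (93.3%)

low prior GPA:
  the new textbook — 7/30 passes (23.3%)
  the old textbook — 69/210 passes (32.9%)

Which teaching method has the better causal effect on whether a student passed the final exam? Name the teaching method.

the old textbook is higher inside every prior GPA band stratum but the new textbook is higher in aggregate. Whether to stratify depends on how prior GPA band relates to the teaching method.
The imbalance in prior GPA band arose from how students were allocated, not from anything the teaching method did; and prior GPA band independently affects the outcome. The pooled gap is confounded — condition on prior GPA band.
Within each level — high prior GPA: 71.9% vs 93.3%; low prior GPA: 23.3% vs 32.9% — the old textbook is higher every time.

the old textbook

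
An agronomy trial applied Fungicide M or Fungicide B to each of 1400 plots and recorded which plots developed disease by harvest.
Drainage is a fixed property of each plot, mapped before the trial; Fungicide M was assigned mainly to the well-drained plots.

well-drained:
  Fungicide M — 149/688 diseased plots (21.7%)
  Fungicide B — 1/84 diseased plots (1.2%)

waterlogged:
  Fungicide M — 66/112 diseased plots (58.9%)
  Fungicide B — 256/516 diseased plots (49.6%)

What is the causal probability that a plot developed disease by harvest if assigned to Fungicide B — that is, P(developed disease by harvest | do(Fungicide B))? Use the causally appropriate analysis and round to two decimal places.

Within every field drainage level Fungicide B has the lower rate, yet pooled Fungicide M does — Simpson's reversal.
Field drainage is set before the fungicide has any effect — it is not caused by the fungicide — and it independently drives the outcome. That makes it a confounder, so the causal comparison is within field drainage levels.
Standardising Fungicide B to the population field drainage mix: 0.551·1/84 + 0.449·256/516 = 0.229.

0.23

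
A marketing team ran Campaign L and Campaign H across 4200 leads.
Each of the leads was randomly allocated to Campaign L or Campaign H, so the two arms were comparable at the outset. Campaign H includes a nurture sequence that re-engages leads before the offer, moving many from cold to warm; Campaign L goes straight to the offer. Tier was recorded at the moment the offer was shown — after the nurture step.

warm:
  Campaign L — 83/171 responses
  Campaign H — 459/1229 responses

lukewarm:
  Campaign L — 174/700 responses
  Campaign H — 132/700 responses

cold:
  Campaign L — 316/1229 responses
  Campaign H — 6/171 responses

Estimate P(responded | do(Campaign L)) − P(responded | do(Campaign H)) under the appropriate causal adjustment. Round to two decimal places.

-0.01

Within every engagement tier level Campaign L has the higher rate, yet pooled Campaign H does — Simpson's reversal.
Engagement tier here is a post-treatment variable shaped by the campaign; conditioning on it would introduce bias rather than remove it. The overall comparison is the causal one.
The causal difference is the pooled difference: 0.273 − 0.284 = -0.011.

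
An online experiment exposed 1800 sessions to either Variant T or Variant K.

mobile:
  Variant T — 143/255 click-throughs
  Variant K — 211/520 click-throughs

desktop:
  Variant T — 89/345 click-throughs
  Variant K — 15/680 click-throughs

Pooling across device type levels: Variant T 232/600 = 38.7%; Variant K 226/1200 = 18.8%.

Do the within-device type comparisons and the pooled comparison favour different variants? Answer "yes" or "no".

Within each device type level (mobile 56.1% vs 40.6%; desktop 25.8% vs 2.2%), Variant T has the higher rate every time. Pooled: 38.7% vs 18.8% — Variant T has the higher rate overall. They agree.

no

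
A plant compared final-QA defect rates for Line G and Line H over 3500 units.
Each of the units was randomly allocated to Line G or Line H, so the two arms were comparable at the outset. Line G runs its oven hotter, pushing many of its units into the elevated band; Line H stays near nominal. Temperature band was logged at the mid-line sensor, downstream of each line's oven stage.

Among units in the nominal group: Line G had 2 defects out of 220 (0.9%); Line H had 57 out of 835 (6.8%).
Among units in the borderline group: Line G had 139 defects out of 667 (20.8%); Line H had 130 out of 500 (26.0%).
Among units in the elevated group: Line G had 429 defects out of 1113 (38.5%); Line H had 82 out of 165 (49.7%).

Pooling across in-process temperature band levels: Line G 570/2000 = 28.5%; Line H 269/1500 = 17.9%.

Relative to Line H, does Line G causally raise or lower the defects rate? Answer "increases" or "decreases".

increases

The stratified and pooled comparisons disagree (Line G wins within each in-process temperature band; Line H wins overall), so the answer turns on the causal role of in-process temperature band.
In-process temperature band is downstream of the line. One should not condition on a consequence of treatment, so the overall rates are the right comparison.
Pooled: Line G 28.5% vs Line H 17.9%; Line H is lower overall.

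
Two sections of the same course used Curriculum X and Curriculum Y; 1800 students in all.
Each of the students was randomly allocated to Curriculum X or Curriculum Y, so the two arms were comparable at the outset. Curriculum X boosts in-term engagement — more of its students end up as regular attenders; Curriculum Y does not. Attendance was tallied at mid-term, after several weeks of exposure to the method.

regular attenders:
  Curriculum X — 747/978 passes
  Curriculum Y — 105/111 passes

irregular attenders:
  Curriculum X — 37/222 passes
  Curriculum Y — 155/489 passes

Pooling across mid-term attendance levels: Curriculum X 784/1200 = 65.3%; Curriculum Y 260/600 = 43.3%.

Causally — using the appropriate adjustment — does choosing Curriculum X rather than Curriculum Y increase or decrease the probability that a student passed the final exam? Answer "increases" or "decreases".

The stratified and pooled comparisons disagree (Curriculum Y wins within each mid-term attendance; Curriculum X wins overall), so the answer turns on the causal role of mid-term attendance.
Because the teaching method influences mid-term attendance, mid-term attendance is a post-treatment mediator, not a confounder. Stratifying on it would bias the estimate; the causal effect is the crude pooled difference.
Pooled: Curriculum X 65.3% vs Curriculum Y 43.3%; Curriculum X is higher overall.

increases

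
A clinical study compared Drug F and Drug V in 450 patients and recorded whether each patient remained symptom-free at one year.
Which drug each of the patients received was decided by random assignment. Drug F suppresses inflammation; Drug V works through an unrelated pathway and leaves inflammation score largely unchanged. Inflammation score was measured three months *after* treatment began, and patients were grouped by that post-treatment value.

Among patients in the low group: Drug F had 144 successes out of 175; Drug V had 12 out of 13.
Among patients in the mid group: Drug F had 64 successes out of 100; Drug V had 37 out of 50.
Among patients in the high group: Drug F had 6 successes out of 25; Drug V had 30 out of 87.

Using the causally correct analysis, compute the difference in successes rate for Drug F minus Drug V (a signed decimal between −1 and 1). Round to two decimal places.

The inflammation score-specific comparison favours Drug V throughout, but the pooled figures favour Drug F. The question is whether to condition on inflammation score.
Stratifying would compare drugs among patients the drugs themselves sorted into inflammation score groups — a form of selection on an intermediate. The unconditioned pooled rates give the total causal effect.
The causal difference is the pooled difference: 0.713 − 0.527 = +0.187.

+0.19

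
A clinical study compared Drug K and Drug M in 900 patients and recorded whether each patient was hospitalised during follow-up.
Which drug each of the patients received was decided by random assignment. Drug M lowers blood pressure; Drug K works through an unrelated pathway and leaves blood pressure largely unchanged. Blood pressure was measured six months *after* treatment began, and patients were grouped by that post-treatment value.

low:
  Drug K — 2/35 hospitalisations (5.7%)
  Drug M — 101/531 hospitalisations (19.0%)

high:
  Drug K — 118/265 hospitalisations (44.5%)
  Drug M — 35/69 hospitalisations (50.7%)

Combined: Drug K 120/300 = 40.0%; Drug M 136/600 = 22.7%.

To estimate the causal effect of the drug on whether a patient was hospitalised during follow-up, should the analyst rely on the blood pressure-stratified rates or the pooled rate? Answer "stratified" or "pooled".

pooled

Drug K is lower inside every blood pressure stratum but Drug M is lower in aggregate. Whether to stratify depends on how blood pressure relates to the drug.
Blood pressure is downstream of the drug. One should not condition on a consequence of treatment, so the overall rates are the right comparison.
Pooled: Drug K 40.0% vs Drug M 22.7%; Drug M is lower overall.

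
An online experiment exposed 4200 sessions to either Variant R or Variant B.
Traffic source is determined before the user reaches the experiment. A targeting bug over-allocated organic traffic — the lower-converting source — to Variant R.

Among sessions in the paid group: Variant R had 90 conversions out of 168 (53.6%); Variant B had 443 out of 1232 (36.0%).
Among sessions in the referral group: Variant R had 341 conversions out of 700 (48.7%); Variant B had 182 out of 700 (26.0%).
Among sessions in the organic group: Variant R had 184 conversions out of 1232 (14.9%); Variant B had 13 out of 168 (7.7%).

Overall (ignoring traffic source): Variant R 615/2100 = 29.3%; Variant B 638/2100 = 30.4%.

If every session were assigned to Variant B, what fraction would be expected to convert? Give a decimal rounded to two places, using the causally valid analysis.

Variant R is higher inside every traffic source stratum but Variant B is higher in aggregate. Whether to stratify depends on how traffic source relates to the variant.
Nothing the variant does changes traffic source; the imbalance is an allocation artefact. With traffic source also predicting the outcome, the pooled figure is confounded, and the within-stratum comparison is the causal one.
Standardising Variant B to the population traffic source mix: 0.333·443/1232 + 0.333·182/700 + 0.333·13/168 = 0.232.

0.23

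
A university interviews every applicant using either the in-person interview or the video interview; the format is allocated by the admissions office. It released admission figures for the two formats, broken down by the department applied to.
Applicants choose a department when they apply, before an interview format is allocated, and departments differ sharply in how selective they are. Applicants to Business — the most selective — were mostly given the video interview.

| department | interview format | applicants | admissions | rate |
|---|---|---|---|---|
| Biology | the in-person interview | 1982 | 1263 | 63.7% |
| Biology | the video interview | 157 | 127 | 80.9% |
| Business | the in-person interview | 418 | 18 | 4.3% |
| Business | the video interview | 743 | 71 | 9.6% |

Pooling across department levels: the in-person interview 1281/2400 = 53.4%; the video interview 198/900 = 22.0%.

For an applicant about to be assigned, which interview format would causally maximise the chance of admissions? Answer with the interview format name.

The stratified and pooled comparisons disagree (the video interview wins within each department; the in-person interview wins overall), so the answer turns on the causal role of department.
Nothing the interview format does changes department; the imbalance is an allocation artefact. With department also predicting the outcome, the pooled figure is confounded, and the within-stratum comparison is the causal one.
Within each level — Biology: 63.7% vs 80.9%; Business: 4.3% vs 9.6% — the video interview is higher every time.

the video interview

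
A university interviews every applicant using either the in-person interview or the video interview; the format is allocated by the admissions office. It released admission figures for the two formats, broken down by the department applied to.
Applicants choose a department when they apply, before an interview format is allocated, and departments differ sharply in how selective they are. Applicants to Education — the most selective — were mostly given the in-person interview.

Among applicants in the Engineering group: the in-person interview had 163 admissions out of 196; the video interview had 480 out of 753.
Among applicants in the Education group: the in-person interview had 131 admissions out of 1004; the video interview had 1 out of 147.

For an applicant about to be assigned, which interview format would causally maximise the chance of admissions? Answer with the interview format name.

The stratified and pooled comparisons disagree (the in-person interview wins within each department; the video interview wins overall), so the answer turns on the causal role of department.
The imbalance in department arose from how applicants were allocated, not from anything the interview format did; and department independently affects the outcome. The pooled gap is confounded — condition on department.
Within each level — Engineering: 83.2% vs 63.7%; Education: 13.0% vs 0.7% — the in-person interview is higher every time.

the in-person interview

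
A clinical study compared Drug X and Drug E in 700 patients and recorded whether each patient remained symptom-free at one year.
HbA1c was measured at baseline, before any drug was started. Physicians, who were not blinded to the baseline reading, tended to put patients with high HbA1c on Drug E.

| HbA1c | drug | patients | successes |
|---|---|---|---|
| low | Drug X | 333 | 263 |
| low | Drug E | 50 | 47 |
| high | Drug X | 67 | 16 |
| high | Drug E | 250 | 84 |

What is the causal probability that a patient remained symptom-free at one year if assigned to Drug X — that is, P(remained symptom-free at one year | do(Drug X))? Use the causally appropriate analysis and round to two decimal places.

0.54

HbA1c differs across drugs for reasons unrelated to any effect of the drug itself, and it separately predicts the outcome — a classic confounder. We must compare within HbA1c levels.
Standardising Drug X to the population HbA1c mix: 0.547·263/333 + 0.453·16/67 = 0.540.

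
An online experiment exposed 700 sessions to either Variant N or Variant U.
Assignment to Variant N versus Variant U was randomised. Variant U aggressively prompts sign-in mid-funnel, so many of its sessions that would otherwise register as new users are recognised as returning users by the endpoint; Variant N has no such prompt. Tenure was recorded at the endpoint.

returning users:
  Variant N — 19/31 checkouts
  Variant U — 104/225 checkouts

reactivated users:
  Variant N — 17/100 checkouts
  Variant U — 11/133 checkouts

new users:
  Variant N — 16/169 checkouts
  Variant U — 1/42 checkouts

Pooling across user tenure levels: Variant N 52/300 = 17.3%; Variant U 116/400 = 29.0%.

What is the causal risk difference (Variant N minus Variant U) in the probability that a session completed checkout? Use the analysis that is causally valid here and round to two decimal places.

Because the variant influences user tenure, user tenure is a post-treatment mediator, not a confounder. Stratifying on it would bias the estimate; the causal effect is the crude pooled difference.
The causal difference is the pooled difference: 0.173 − 0.290 = -0.117.

-0.12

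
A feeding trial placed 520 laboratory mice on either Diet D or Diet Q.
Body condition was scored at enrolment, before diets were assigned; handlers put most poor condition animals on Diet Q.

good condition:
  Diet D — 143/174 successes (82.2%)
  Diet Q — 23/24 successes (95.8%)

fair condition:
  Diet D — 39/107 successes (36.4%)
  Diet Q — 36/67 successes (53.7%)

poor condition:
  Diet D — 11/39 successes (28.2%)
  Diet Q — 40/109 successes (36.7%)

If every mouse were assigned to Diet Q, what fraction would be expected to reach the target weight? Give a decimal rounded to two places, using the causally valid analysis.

Since starting body condition is a pre-existing factor (not a product of the diet) and it affects the outcome on its own, it is a confounder. The stratified rates, not the pooled rate, identify the causal effect.
Standardising Diet Q to the population starting body condition mix: 0.381·23/24 + 0.335·36/67 + 0.285·40/109 = 0.649.

0.65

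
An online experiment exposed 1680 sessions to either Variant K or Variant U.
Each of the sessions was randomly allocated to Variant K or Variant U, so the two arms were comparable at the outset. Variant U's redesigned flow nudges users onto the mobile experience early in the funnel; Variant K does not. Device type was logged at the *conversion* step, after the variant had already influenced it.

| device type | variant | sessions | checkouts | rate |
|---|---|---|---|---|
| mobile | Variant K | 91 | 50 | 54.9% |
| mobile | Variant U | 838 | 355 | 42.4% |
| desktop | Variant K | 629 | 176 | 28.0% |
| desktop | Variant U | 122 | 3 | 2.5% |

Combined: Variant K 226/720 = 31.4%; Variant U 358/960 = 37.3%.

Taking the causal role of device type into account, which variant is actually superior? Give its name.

The device type-specific comparison favours Variant K throughout, but the pooled figures favour Variant U. The question is whether to condition on device type.
Device type here is a post-treatment variable shaped by the variant; conditioning on it would introduce bias rather than remove it. The overall comparison is the causal one.
Pooled: Variant K 31.4% vs Variant U 37.3%; Variant U is higher overall.

Variant U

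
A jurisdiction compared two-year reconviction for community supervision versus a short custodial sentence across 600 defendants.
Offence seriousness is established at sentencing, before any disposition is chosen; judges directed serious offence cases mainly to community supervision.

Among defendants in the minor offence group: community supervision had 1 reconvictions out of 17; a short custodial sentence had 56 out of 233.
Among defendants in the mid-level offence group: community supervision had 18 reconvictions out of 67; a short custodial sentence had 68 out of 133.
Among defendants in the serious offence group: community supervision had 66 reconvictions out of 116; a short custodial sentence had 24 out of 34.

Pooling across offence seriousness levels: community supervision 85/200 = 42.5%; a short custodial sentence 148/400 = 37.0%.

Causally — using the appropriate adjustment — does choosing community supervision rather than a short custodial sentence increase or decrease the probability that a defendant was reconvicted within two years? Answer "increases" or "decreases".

decreases

The stratified and pooled comparisons disagree (community supervision wins within each offence seriousness; a short custodial sentence wins overall), so the answer turns on the causal role of offence seriousness.
Since offence seriousness is a pre-existing factor (not a product of the disposition) and it affects the outcome on its own, it is a confounder. The stratified rates, not the pooled rate, identify the causal effect.
Within each level — minor offence: 5.9% vs 24.0%; mid-level offence: 26.9% vs 51.1%; serious offence: 56.9% vs 70.6% — community supervision is lower every time.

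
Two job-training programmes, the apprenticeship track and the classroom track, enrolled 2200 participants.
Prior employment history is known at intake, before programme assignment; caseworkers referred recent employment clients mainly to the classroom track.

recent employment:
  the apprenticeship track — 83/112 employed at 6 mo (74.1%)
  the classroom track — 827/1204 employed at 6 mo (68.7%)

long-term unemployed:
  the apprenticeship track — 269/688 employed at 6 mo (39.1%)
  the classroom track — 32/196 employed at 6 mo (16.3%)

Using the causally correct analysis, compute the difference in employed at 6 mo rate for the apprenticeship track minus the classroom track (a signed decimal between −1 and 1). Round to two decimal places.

Within every prior employment history level the apprenticeship track has the higher rate, yet pooled the classroom track does — Simpson's reversal.
The imbalance in prior employment history arose from how participants were allocated, not from anything the programme did; and prior employment history independently affects the outcome. The pooled gap is confounded — condition on prior employment history.
Adjusting over the population distribution of prior employment history: 0.598·(0.741−0.687) + 0.402·(0.391−0.163) = +0.124.

+0.12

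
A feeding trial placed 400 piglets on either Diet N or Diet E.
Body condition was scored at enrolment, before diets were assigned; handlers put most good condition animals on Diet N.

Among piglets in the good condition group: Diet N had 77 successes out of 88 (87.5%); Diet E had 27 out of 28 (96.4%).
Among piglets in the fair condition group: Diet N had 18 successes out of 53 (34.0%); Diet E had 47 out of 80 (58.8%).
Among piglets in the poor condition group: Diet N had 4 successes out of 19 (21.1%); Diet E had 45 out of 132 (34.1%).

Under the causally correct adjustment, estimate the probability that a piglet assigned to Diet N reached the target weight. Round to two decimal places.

0.45

Nothing the diet does changes starting body condition; the imbalance is an allocation artefact. With starting body condition also predicting the outcome, the pooled figure is confounded, and the within-stratum comparison is the causal one.
Standardising Diet N to the population starting body condition mix: 0.290·77/88 + 0.333·18/53 + 0.378·4/19 = 0.446.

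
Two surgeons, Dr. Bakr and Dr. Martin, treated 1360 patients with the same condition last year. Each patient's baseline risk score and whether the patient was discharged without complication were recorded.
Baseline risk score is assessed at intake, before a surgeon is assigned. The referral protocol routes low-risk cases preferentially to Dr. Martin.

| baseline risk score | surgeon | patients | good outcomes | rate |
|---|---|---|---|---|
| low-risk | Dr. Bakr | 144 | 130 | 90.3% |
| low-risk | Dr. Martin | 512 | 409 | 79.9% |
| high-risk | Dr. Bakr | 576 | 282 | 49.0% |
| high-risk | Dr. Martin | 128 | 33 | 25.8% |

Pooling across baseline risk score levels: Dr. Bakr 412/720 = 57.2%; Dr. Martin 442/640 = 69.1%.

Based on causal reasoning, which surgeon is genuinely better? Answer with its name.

Within every baseline risk score level Dr. Bakr has the higher rate, yet pooled Dr. Martin does — Simpson's reversal.
Since baseline risk score is a pre-existing factor (not a product of the surgeon) and it affects the outcome on its own, it is a confounder. The stratified rates, not the pooled rate, identify the causal effect.
Within each level — low-risk: 90.3% vs 79.9%; high-risk: 49.0% vs 25.8% — Dr. Bakr is higher every time.

Dr. Bakr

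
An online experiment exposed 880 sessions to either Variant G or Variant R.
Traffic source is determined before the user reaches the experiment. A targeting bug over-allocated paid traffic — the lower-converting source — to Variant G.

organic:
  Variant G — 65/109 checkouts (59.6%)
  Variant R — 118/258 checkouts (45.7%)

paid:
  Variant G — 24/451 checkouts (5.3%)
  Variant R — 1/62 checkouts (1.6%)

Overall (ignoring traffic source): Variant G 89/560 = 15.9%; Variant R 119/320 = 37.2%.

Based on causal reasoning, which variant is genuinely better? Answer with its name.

Variant G

Here traffic source is a common cause — it drives both which variant a case falls under and the outcome. The crude comparison mixes populations; the stratum-specific rates are the causally relevant ones.
Within each level — organic: 59.6% vs 45.7%; paid: 5.3% vs 1.6% — Variant G is higher every time.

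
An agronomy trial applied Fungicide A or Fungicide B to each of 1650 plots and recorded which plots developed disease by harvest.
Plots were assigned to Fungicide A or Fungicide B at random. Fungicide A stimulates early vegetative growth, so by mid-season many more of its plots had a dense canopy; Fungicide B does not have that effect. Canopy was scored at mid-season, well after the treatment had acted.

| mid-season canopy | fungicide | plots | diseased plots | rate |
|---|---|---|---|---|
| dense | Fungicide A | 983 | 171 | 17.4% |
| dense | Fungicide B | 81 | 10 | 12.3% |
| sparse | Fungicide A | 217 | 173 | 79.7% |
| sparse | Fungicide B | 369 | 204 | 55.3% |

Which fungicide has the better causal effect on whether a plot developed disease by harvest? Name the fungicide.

Fungicide B is lower inside every mid-season canopy stratum but Fungicide A is lower in aggregate. Whether to stratify depends on how mid-season canopy relates to the fungicide.
Stratifying would compare fungicides among plots the fungicides themselves sorted into mid-season canopy groups — a form of selection on an intermediate. The unconditioned pooled rates give the total causal effect.
Pooled: Fungicide A 28.7% vs Fungicide B 47.6%; Fungicide A is lower overall.

Fungicide A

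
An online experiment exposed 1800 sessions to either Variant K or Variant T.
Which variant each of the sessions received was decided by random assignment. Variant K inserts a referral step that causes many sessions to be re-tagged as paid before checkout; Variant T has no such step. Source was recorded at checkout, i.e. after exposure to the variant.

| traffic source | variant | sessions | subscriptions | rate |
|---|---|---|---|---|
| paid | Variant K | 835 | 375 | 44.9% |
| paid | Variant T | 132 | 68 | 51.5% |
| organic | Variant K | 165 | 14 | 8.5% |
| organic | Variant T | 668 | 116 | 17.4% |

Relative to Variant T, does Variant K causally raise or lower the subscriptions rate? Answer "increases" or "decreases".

increases

Traffic source lies on the pathway variant → traffic source → outcome, so adjusting for it blocks the indirect effect. For the total causal effect of variant, use the unadjusted pooled rates.
Pooled: Variant K 38.9% vs Variant T 23.0%; Variant K is higher overall.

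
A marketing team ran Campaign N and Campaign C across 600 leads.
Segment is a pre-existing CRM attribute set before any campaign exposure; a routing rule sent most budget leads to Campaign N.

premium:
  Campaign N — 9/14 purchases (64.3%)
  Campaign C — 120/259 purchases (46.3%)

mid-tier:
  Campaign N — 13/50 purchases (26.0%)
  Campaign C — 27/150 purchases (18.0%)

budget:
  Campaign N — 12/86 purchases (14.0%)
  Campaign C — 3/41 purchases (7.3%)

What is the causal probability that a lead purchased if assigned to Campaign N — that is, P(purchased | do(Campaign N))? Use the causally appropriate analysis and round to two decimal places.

Customer segment differs across campaigns for reasons unrelated to any effect of the campaign itself, and it separately predicts the outcome — a classic confounder. We must compare within customer segment levels.
Standardising Campaign N to the population customer segment mix: 0.455·9/14 + 0.333·13/50 + 0.212·12/86 = 0.409.

0.41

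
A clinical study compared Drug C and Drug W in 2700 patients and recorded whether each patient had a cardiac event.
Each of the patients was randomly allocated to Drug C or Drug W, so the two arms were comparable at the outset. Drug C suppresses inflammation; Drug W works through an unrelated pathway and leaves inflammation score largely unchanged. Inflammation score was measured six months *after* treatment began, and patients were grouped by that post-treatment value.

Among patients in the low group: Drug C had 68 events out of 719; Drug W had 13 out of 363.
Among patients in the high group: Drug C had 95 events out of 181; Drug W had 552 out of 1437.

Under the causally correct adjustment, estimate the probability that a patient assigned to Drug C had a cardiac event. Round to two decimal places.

0.18

Stratifying would compare drugs among patients the drugs themselves sorted into inflammation score groups — a form of selection on an intermediate. The unconditioned pooled rates give the total causal effect.
So P(outcome | do(Drug C)) is just the pooled rate for Drug C: 163/900 = 0.181.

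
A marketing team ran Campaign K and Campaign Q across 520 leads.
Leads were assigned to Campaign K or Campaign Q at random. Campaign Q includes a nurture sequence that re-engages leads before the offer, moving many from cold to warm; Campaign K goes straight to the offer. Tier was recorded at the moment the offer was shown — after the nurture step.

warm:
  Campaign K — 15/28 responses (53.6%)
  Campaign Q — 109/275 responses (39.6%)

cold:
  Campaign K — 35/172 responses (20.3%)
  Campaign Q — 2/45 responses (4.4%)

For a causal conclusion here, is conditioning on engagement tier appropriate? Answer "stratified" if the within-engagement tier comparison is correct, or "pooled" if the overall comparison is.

The engagement tier-specific comparison favours Campaign K throughout, but the pooled figures favour Campaign Q. The question is whether to condition on engagement tier.
Engagement tier here is a post-treatment variable shaped by the campaign; conditioning on it would introduce bias rather than remove it. The overall comparison is the causal one.
Pooled: Campaign K 25.0% vs Campaign Q 34.7%; Campaign Q is higher overall.

pooled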